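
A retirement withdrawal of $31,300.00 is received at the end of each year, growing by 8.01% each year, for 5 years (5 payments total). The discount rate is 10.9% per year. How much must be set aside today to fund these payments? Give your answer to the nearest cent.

$133,952.37

Periodic rate r = 0.109 per year.
Growing ordinary annuity: PV = PMT₁ × [1 − ((1+g)/(1+r))^n] / (r − g) = 31,300 × [1 − ((1+0.0801)/(1+r))^5] / (r − 0.0801) = $133,952.37.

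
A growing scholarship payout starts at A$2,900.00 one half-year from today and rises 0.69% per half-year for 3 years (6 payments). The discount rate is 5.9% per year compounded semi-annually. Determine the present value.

A$16,000.55

Periodic rate r = 0.059/2 per half-year; n is counted in half-years.
Growing ordinary annuity: PV = PMT₁ × [1 − ((1+g)/(1+r))^n] / (r − g) = 2,900 × [1 − ((1+0.0069)/(1+r))^6] / (r − 0.0069) = A$16,000.55.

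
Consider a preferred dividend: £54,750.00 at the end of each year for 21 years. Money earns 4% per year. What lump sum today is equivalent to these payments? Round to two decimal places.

£768,096.51

This is an ordinary annuity: 21 payments of £54,750.00 at the end of each year.
Periodic rate r = 0.04 per year.
PV = PMT × [(1 − (1+r)^−n)/r] = 54,750 × [1 − (1+r)^−21] / r = £768,096.51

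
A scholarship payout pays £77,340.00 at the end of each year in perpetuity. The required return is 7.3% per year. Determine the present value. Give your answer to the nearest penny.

Periodic rate r = 0.073 per year.
Level perpetuity: PV = PMT / r = 77,340 / (0.073) = £1,059,452.05.

£1,059,452.05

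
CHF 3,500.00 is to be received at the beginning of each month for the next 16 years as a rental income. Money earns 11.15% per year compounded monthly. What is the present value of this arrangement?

This is an annuity due: 192 payments of CHF 3,500.00 at the beginning of each month.
Periodic rate r = 0.1115/12 per month; n is counted in months.
PV = PMT × [(1 − (1+r)^−n)/r] × (1+r) = 3,500 × [1 − (1+r)^−192] / r × (1+r) = CHF 315,796.26

CHF 315,796.26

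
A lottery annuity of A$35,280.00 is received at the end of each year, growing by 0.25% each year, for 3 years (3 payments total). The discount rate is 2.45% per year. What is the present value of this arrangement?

A$101,106.37

Periodic rate r = 0.0245 per year.
Growing ordinary annuity: PV = PMT₁ × [1 − ((1+g)/(1+r))^n] / (r − g) = 35,280 × [1 − ((1+0.0025)/(1+r))^3] / (r − 0.0025) = A$101,106.37.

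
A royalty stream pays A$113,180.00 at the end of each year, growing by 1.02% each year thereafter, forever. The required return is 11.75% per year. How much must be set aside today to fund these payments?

Periodic rate r = 0.1175 per year.
Growing perpetuity (Gordon): PV = PMT₁ / (r − g) = 113,180 / (r − 0.0102) = A$1,054,799.63.

A$1,054,799.63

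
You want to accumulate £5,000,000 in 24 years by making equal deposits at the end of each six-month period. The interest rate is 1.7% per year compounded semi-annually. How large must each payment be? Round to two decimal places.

Level ordinary annuity; solve FV = PMT × [((1+r)^n − 1)/r] for PMT.
Periodic rate r = 0.017/2 per half-year; n is counted in half-years.
With n = 48: PMT = 5,000,000 / ([((1+r)^n − 1)/r]) = £84,793.70

£84,793.70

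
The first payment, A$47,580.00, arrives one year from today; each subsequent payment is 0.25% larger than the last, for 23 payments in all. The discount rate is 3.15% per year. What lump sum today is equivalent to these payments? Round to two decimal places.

Periodic rate r = 0.0315 per year.
Growing ordinary annuity: PV = PMT₁ × [1 − ((1+g)/(1+r))^n] / (r − g) = 47,580 × [1 − ((1+0.0025)/(1+r))^23] / (r − 0.0025) = A$789,208.84.

A$789,208.84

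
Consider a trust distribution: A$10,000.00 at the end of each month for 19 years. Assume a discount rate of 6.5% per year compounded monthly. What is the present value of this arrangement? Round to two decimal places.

A$1,307,435.70

This is an ordinary annuity: 228 payments of A$10,000.00 at the end of each month.
Periodic rate r = 0.065/12 per month; n is counted in months.
PV = PMT × [(1 − (1+r)^−n)/r] = 10,000 × [1 − (1+r)^−228] / r = A$1,307,435.70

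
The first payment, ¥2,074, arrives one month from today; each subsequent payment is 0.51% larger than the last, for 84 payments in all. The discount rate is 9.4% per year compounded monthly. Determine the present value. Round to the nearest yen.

Periodic rate r = 0.094/12 per month; n is counted in months.
Growing ordinary annuity: PV = PMT₁ × [1 − ((1+g)/(1+r))^n] / (r − g) = 2,074 × [1 − ((1+0.0051)/(1+r))^84] / (r − 0.0051) = ¥154,772.

¥154,772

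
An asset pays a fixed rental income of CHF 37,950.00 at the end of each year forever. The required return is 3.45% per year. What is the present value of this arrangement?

CHF 1,100,000.00

Periodic rate r = 0.0345 per year.
Level perpetuity: PV = PMT / r = 37,950 / (0.0345) = CHF 1,100,000.00.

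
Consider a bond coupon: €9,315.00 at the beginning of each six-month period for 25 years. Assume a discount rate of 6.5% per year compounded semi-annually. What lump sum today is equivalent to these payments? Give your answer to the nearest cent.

€236,132.40

This is an annuity due: 50 payments of €9,315.00 at the beginning of each six-month period.
Periodic rate r = 0.065/2 per half-year; n is counted in half-years.
PV = PMT × [(1 − (1+r)^−n)/r] × (1+r) = 9,315 × [1 − (1+r)^−50] / r × (1+r) = €236,132.40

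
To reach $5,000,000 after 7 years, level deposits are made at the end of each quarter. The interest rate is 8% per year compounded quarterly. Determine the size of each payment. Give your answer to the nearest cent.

$134,948.36

Level ordinary annuity; solve FV = PMT × [((1+r)^n − 1)/r] for PMT.
Periodic rate r = 0.08/4 per quarter; n is counted in quarters.
With n = 28: PMT = 5,000,000 / ([((1+r)^n − 1)/r]) = $134,948.36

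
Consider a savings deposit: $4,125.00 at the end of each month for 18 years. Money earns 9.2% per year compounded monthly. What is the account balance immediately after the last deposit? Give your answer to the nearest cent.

This is an ordinary annuity: 216 deposits of $4,125.00 at the end of each month.
Periodic rate r = 0.092/12 per month; n is counted in months.
FV = PMT × [((1+r)^n − 1)/r] = 4,125 × [(1+r)^216 − 1] / r = $2,262,653.63

$2,262,653.63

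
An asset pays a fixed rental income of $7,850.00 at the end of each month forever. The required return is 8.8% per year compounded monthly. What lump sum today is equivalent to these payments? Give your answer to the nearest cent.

$1,070,454.55

Periodic rate r = 0.088/12 per month.
Level perpetuity: PV = PMT / r = 7,850 / (0.088/12) = $1,070,454.55.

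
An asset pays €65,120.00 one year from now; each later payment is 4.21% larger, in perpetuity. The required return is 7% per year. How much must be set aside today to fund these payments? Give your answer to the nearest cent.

Periodic rate r = 0.07 per year.
Growing perpetuity (Gordon): PV = PMT₁ / (r − g) = 65,120 / (r − 0.0421) = €2,334,050.18.

€2,334,050.18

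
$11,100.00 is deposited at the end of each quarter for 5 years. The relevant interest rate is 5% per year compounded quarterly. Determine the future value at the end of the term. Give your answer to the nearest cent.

$250,449.06

This is an ordinary annuity: 20 deposits of $11,100.00 at the end of each quarter.
Periodic rate r = 0.05/4 per quarter; n is counted in quarters.
FV = PMT × [((1+r)^n − 1)/r] = 11,100 × [(1+r)^20 − 1] / r = $250,449.06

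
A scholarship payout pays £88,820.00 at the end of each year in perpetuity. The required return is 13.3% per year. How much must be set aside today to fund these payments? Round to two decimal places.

Periodic rate r = 0.133 per year.
Level perpetuity: PV = PMT / r = 88,820 / (0.133) = £667,819.55.

£667,819.55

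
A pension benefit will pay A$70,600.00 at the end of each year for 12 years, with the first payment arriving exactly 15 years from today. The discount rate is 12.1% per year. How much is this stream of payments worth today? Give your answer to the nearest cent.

Ordinary annuity of 12 payments, first payment at period 15.
Periodic rate r = 0.121 per year.
The ordinary-annuity PV formula values the stream one period before the first payment (period 14); discount that back 14 periods:
PV₀ = 70,600 × [1 − (1+r)^−12] / r × (1+r)^−14 = A$87,965.83

A$87,965.83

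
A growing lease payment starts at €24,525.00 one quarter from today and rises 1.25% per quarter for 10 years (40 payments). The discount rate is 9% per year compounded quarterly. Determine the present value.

€797,196.53

Periodic rate r = 0.09/4 per quarter; n is counted in quarters.
Growing ordinary annuity: PV = PMT₁ × [1 − ((1+g)/(1+r))^n] / (r − g) = 24,525 × [1 − ((1+0.0125)/(1+r))^40] / (r − 0.0125) = €797,196.53.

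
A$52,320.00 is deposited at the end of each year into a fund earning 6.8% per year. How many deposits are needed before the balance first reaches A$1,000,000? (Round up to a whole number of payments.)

13 payments

Periodic rate r = 0.068 per year.
Ordinary annuity FV: 1,000,000 = 52,320 × [((1+r)^n − 1)/r].
(1+r)^n = 1 + 1,000,000 × r / 52,320, so n = ln(1 + 1,000,000·r/52,320) / ln(1+r) = 12.66.
Round up to a whole number of payments: n = 13.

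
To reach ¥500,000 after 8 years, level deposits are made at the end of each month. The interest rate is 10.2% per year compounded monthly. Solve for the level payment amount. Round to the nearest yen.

¥3,390

Level ordinary annuity; solve FV = PMT × [((1+r)^n − 1)/r] for PMT.
Periodic rate r = 0.102/12 per month; n is counted in months.
With n = 96: PMT = 500,000 / ([((1+r)^n − 1)/r]) = ¥3,390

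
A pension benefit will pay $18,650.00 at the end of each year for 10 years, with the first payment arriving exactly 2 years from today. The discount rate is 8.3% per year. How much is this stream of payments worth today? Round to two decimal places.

Ordinary annuity of 10 payments, first payment at period 2.
Periodic rate r = 0.083 per year.
The ordinary-annuity PV formula values the stream one period before the first payment (period 1); discount that back 1 periods:
PV₀ = 18,650 × [1 − (1+r)^−10] / r × (1+r)^−1 = $114,004.78

$114,004.78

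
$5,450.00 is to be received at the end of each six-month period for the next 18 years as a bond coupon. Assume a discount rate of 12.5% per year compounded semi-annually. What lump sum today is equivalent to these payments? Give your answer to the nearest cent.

This is an ordinary annuity: 36 payments of $5,450.00 at the end of each six-month period.
Periodic rate r = 0.125/2 per half-year; n is counted in half-years.
PV = PMT × [(1 − (1+r)^−n)/r] = 5,450 × [1 − (1+r)^−36] / r = $77,367.26

$77,367.26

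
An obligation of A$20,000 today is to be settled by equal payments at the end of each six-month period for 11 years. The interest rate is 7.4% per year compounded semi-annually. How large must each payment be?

A$1,344.58

Level ordinary annuity; solve PV = PMT × [(1 − (1+r)^−n)/r] for PMT.
Periodic rate r = 0.074/2 per half-year; n is counted in half-years.
With n = 22: PMT = 20,000 / ([(1 − (1+r)^−n)/r]) = A$1,344.58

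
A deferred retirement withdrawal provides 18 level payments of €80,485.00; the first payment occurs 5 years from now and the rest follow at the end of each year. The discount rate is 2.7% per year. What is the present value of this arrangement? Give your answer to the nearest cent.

€1,020,768.29

Ordinary annuity of 18 payments, first payment at period 5.
Periodic rate r = 0.027 per year.
The ordinary-annuity PV formula values the stream one period before the first payment (period 4); discount that back 4 periods:
PV₀ = 80,485 × [1 − (1+r)^−18] / r × (1+r)^−4 = €1,020,768.29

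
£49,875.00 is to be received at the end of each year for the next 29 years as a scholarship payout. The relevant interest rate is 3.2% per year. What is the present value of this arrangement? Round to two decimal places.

£933,389.81

This is an ordinary annuity: 29 payments of £49,875.00 at the end of each year.
Periodic rate r = 0.032 per year.
PV = PMT × [(1 − (1+r)^−n)/r] = 49,875 × [1 − (1+r)^−29] / r = £933,389.81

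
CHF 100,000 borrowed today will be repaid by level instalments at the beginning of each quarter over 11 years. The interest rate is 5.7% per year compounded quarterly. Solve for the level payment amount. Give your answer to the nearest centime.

CHF 3,031.64

Level annuity due; solve PV = PMT × [(1 − (1+r)^−n)/r] × (1+r) for PMT.
Periodic rate r = 0.057/4 per quarter; n is counted in quarters.
With n = 44: PMT = 100,000 / ([(1 − (1+r)^−n)/r] × (1+r)) = CHF 3,031.64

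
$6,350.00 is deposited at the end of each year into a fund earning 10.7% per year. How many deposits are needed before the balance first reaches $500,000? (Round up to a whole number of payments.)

23 payments

Periodic rate r = 0.107 per year.
Ordinary annuity FV: 500,000 = 6,350 × [((1+r)^n − 1)/r].
(1+r)^n = 1 + 500,000 × r / 6,350, so n = ln(1 + 500,000·r/6,350) / ln(1+r) = 22.07.
Round up to a whole number of payments: n = 23.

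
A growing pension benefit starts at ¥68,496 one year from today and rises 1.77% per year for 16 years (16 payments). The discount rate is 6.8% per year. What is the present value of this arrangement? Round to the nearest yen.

¥732,427

Periodic rate r = 0.068 per year.
Growing ordinary annuity: PV = PMT₁ × [1 − ((1+g)/(1+r))^n] / (r − g) = 68,496 × [1 − ((1+0.0177)/(1+r))^16] / (r − 0.0177) = ¥732,427.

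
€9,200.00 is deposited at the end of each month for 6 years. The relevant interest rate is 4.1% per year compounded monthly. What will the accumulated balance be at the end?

This is an ordinary annuity: 72 deposits of €9,200.00 at the end of each month.
Periodic rate r = 0.041/12 per month; n is counted in months.
FV = PMT × [((1+r)^n − 1)/r] = 9,200 × [(1+r)^72 − 1] / r = €749,544.51

€749,544.51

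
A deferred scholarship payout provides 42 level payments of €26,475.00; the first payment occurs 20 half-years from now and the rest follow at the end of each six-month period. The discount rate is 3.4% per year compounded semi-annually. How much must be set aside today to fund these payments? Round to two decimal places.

Ordinary annuity of 42 payments, first payment at period 20.
Periodic rate r = 0.034/2 per half-year; n is counted in half-years.
The ordinary-annuity PV formula values the stream one period before the first payment (period 19); discount that back 19 periods:
PV₀ = 26,475 × [1 − (1+r)^−42] / r × (1+r)^−19 = €573,607.18

€573,607.18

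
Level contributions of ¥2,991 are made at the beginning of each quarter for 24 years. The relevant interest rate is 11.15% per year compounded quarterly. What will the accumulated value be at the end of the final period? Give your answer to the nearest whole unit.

¥1,434,290

This is an annuity due: 96 deposits of ¥2,991 at the beginning of each quarter.
Periodic rate r = 0.1115/4 per quarter; n is counted in quarters.
FV = PMT × [((1+r)^n − 1)/r] × (1+r) = 2,991 × [(1+r)^96 − 1] / r × (1+r) = ¥1,434,290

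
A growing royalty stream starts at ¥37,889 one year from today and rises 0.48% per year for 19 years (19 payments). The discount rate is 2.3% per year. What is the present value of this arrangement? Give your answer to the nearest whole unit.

¥601,623

Periodic rate r = 0.023 per year.
Growing ordinary annuity: PV = PMT₁ × [1 − ((1+g)/(1+r))^n] / (r − g) = 37,889 × [1 − ((1+0.0048)/(1+r))^19] / (r − 0.0048) = ¥601,623.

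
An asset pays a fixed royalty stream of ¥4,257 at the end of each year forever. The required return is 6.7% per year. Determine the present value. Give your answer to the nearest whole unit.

¥63,537

Periodic rate r = 0.067 per year.
Level perpetuity: PV = PMT / r = 4,257 / (0.067) = ¥63,537.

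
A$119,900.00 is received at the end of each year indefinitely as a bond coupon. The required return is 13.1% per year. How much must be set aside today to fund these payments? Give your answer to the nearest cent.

Periodic rate r = 0.131 per year.
Level perpetuity: PV = PMT / r = 119,900 / (0.131) = A$915,267.18.

A$915,267.18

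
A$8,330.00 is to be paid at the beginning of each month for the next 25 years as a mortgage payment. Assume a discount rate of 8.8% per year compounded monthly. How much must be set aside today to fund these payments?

A$1,016,431.93

This is an annuity due: 300 payments of A$8,330.00 at the beginning of each month.
Periodic rate r = 0.088/12 per month; n is counted in months.
PV = PMT × [(1 − (1+r)^−n)/r] × (1+r) = 8,330 × [1 − (1+r)^−300] / r × (1+r) = A$1,016,431.93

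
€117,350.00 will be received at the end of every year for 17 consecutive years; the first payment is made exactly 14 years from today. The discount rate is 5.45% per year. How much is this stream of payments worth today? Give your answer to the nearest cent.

Ordinary annuity of 17 payments, first payment at period 14.
Periodic rate r = 0.0545 per year.
The ordinary-annuity PV formula values the stream one period before the first payment (period 13); discount that back 13 periods:
PV₀ = 117,350 × [1 − (1+r)^−17] / r × (1+r)^−13 = €641,925.51

€641,925.51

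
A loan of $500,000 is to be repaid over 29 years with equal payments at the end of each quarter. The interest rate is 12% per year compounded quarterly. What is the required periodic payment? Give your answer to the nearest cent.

Level ordinary annuity; solve PV = PMT × [(1 − (1+r)^−n)/r] for PMT.
Periodic rate r = 0.12/4 per quarter; n is counted in quarters.
With n = 116: PMT = 500,000 / ([(1 − (1+r)^−n)/r]) = $15,502.68

$15,502.68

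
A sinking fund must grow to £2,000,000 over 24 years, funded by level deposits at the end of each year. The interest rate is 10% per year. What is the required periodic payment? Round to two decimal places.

£22,599.55

Level ordinary annuity; solve FV = PMT × [((1+r)^n − 1)/r] for PMT.
Periodic rate r = 0.1 per year.
With n = 24: PMT = 2,000,000 / ([((1+r)^n − 1)/r]) = £22,599.55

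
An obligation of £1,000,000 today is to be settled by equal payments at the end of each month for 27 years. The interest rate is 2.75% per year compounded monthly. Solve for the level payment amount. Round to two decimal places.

£4,376.14

Level ordinary annuity; solve PV = PMT × [(1 − (1+r)^−n)/r] for PMT.
Periodic rate r = 0.0275/12 per month; n is counted in months.
With n = 324: PMT = 1,000,000 / ([(1 − (1+r)^−n)/r]) = £4,376.14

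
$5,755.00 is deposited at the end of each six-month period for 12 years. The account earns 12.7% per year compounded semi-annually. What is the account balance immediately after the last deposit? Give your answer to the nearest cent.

$306,535.53

This is an ordinary annuity: 24 deposits of $5,755.00 at the end of each six-month period.
Periodic rate r = 0.127/2 per half-year; n is counted in half-years.
FV = PMT × [((1+r)^n − 1)/r] = 5,755 × [(1+r)^24 − 1] / r = $306,535.53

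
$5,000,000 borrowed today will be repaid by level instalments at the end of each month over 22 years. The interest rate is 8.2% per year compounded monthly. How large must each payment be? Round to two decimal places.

$40,950.15

Level ordinary annuity; solve PV = PMT × [(1 − (1+r)^−n)/r] for PMT.
Periodic rate r = 0.082/12 per month; n is counted in months.
With n = 264: PMT = 5,000,000 / ([(1 − (1+r)^−n)/r]) = $40,950.15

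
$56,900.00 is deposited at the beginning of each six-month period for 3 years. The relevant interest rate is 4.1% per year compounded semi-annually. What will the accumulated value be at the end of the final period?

$366,749.75

This is an annuity due: 6 deposits of $56,900.00 at the beginning of each six-month period.
Periodic rate r = 0.041/2 per half-year; n is counted in half-years.
FV = PMT × [((1+r)^n − 1)/r] × (1+r) = 56,900 × [(1+r)^6 − 1] / r × (1+r) = $366,749.75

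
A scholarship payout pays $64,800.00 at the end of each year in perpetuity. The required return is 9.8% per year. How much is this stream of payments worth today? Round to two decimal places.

Periodic rate r = 0.098 per year.
Level perpetuity: PV = PMT / r = 64,800 / (0.098) = $661,224.49.

$661,224.49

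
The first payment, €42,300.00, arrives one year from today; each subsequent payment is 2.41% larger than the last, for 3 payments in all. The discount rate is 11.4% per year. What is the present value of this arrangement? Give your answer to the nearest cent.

€104,968.25

Periodic rate r = 0.114 per year.
Growing ordinary annuity: PV = PMT₁ × [1 − ((1+g)/(1+r))^n] / (r − g) = 42,300 × [1 − ((1+0.0241)/(1+r))^3] / (r − 0.0241) = €104,968.25.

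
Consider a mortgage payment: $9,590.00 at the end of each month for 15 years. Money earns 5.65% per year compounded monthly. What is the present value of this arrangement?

This is an ordinary annuity: 180 payments of $9,590.00 at the end of each month.
Periodic rate r = 0.0565/12 per month; n is counted in months.
PV = PMT × [(1 − (1+r)^−n)/r] = 9,590 × [1 − (1+r)^−180] / r = $1,162,332.70

$1,162,332.70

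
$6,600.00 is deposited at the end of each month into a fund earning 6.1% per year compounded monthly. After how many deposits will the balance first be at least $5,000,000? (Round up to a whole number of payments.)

Periodic rate r = 0.061/12 per month; n is counted in months.
Ordinary annuity FV: 5,000,000 = 6,600 × [((1+r)^n − 1)/r].
(1+r)^n = 1 + 5,000,000 × r / 6,600, so n = ln(1 + 5,000,000·r/6,600) / ln(1+r) = 311.45.
Round up to a whole number of payments: n = 312.

312 payments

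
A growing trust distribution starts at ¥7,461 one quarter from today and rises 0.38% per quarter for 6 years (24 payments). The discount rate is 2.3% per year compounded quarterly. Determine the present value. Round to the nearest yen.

¥174,126

Periodic rate r = 0.023/4 per quarter; n is counted in quarters.
Growing ordinary annuity: PV = PMT₁ × [1 − ((1+g)/(1+r))^n] / (r − g) = 7,461 × [1 − ((1+0.0038)/(1+r))^24] / (r − 0.0038) = ¥174,126.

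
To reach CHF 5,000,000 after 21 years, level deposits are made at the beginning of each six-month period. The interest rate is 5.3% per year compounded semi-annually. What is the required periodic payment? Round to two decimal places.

CHF 64,549.77

Level annuity due; solve FV = PMT × [((1+r)^n − 1)/r] × (1+r) for PMT.
Periodic rate r = 0.053/2 per half-year; n is counted in half-years.
With n = 42: PMT = 5,000,000 / ([((1+r)^n − 1)/r] × (1+r)) = CHF 64,549.77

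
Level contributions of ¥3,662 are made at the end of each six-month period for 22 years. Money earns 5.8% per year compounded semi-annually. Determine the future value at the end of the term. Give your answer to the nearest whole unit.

¥317,943

This is an ordinary annuity: 44 deposits of ¥3,662 at the end of each six-month period.
Periodic rate r = 0.058/2 per half-year; n is counted in half-years.
FV = PMT × [((1+r)^n − 1)/r] = 3,662 × [(1+r)^44 − 1] / r = ¥317,943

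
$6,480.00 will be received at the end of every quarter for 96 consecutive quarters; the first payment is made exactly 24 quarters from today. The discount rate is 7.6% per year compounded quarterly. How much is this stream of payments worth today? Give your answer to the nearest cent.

$184,899.68

Ordinary annuity of 96 payments, first payment at period 24.
Periodic rate r = 0.076/4 per quarter; n is counted in quarters.
The ordinary-annuity PV formula values the stream one period before the first payment (period 23); discount that back 23 periods:
PV₀ = 6,480 × [1 − (1+r)^−96] / r × (1+r)^−23 = $184,899.68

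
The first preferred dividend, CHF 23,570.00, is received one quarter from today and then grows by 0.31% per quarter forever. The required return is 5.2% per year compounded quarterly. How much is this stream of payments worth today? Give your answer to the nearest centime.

Periodic rate r = 0.052/4 per quarter.
Growing perpetuity (Gordon): PV = PMT₁ / (r − g) = 23,570 / (r − 0.0031) = CHF 2,380,808.08.

CHF 2,380,808.08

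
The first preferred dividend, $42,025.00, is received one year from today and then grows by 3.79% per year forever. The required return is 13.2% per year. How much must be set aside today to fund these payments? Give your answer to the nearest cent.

$446,599.36

Periodic rate r = 0.132 per year.
Growing perpetuity (Gordon): PV = PMT₁ / (r − g) = 42,025 / (r − 0.0379) = $446,599.36.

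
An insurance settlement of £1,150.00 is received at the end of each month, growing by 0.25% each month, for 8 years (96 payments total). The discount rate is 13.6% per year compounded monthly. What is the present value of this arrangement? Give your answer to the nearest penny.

£74,107.27

Periodic rate r = 0.136/12 per month; n is counted in months.
Growing ordinary annuity: PV = PMT₁ × [1 − ((1+g)/(1+r))^n] / (r − g) = 1,150 × [1 − ((1+0.0025)/(1+r))^96] / (r − 0.0025) = £74,107.27.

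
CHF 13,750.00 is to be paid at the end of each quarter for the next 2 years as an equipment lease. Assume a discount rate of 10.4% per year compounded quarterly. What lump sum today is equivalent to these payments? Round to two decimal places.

CHF 98,170.36

This is an ordinary annuity: 8 payments of CHF 13,750.00 at the end of each quarter.
Periodic rate r = 0.104/4 per quarter; n is counted in quarters.
PV = PMT × [(1 − (1+r)^−n)/r] = 13,750 × [1 − (1+r)^−8] / r = CHF 98,170.36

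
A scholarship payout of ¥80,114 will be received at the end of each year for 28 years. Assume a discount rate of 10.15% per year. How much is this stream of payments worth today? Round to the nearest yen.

¥736,617

This is an ordinary annuity: 28 payments of ¥80,114 at the end of each year.
Periodic rate r = 0.1015 per year.
PV = PMT × [(1 − (1+r)^−n)/r] = 80,114 × [1 − (1+r)^−28] / r = ¥736,617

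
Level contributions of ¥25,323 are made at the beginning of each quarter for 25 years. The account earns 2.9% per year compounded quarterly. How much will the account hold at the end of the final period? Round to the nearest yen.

¥3,726,910

This is an annuity due: 100 deposits of ¥25,323 at the beginning of each quarter.
Periodic rate r = 0.029/4 per quarter; n is counted in quarters.
FV = PMT × [((1+r)^n − 1)/r] × (1+r) = 25,323 × [(1+r)^100 − 1] / r × (1+r) = ¥3,726,910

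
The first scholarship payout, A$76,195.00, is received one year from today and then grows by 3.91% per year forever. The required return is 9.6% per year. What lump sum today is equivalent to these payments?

A$1,339,103.69

Periodic rate r = 0.096 per year.
Growing perpetuity (Gordon): PV = PMT₁ / (r − g) = 76,195 / (r − 0.0391) = A$1,339,103.69.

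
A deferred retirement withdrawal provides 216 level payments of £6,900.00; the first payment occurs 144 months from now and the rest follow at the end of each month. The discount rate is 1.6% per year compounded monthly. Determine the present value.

£1,069,705.64

Ordinary annuity of 216 payments, first payment at period 144.
Periodic rate r = 0.016/12 per month; n is counted in months.
The ordinary-annuity PV formula values the stream one period before the first payment (period 143); discount that back 143 periods:
PV₀ = 6,900 × [1 − (1+r)^−216] / r × (1+r)^−143 = £1,069,705.64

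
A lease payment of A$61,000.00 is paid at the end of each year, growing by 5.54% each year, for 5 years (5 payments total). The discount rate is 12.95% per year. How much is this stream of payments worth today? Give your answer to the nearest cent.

Periodic rate r = 0.1295 per year.
Growing ordinary annuity: PV = PMT₁ × [1 − ((1+g)/(1+r))^n] / (r − g) = 61,000 × [1 − ((1+0.0554)/(1+r))^5] / (r − 0.0554) = A$236,849.76.

A$236,849.76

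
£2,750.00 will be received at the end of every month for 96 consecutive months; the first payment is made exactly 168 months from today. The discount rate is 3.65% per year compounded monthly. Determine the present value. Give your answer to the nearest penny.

Ordinary annuity of 96 payments, first payment at period 168.
Periodic rate r = 0.0365/12 per month; n is counted in months.
The ordinary-annuity PV formula values the stream one period before the first payment (period 167); discount that back 167 periods:
PV₀ = 2,750 × [1 − (1+r)^−96] / r × (1+r)^−167 = £137,689.86

£137,689.86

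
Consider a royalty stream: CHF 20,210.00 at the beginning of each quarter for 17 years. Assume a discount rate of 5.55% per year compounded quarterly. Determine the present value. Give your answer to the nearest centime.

This is an annuity due: 68 payments of CHF 20,210.00 at the beginning of each quarter.
Periodic rate r = 0.0555/4 per quarter; n is counted in quarters.
PV = PMT × [(1 − (1+r)^−n)/r] × (1+r) = 20,210 × [1 − (1+r)^−68] / r × (1+r) = CHF 898,187.74

CHF 898,187.74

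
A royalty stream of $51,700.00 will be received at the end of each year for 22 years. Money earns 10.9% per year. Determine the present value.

This is an ordinary annuity: 22 payments of $51,700.00 at the end of each year.
Periodic rate r = 0.109 per year.
PV = PMT × [(1 − (1+r)^−n)/r] = 51,700 × [1 − (1+r)^−22] / r = $425,607.32

$425,607.32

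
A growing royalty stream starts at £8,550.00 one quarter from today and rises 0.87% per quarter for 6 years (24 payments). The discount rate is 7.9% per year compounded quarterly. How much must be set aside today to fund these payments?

£178,034.26

Periodic rate r = 0.079/4 per quarter; n is counted in quarters.
Growing ordinary annuity: PV = PMT₁ × [1 − ((1+g)/(1+r))^n] / (r − g) = 8,550 × [1 − ((1+0.0087)/(1+r))^24] / (r − 0.0087) = £178,034.26.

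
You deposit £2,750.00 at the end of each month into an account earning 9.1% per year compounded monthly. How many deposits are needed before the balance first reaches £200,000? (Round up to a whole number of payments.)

59 payments

Periodic rate r = 0.091/12 per month; n is counted in months.
Ordinary annuity FV: 200,000 = 2,750 × [((1+r)^n − 1)/r].
(1+r)^n = 1 + 200,000 × r / 2,750, so n = ln(1 + 200,000·r/2,750) / ln(1+r) = 58.14.
Round up to a whole number of payments: n = 59.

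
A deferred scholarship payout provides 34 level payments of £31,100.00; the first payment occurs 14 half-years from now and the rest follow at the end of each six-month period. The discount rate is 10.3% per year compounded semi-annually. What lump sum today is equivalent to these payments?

Ordinary annuity of 34 payments, first payment at period 14.
Periodic rate r = 0.103/2 per half-year; n is counted in half-years.
The ordinary-annuity PV formula values the stream one period before the first payment (period 13); discount that back 13 periods:
PV₀ = 31,100 × [1 − (1+r)^−34] / r × (1+r)^−13 = £257,358.27

£257,358.27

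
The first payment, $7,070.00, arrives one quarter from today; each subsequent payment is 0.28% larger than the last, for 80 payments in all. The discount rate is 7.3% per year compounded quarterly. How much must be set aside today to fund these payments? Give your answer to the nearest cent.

$322,931.27

Periodic rate r = 0.073/4 per quarter; n is counted in quarters.
Growing ordinary annuity: PV = PMT₁ × [1 − ((1+g)/(1+r))^n] / (r − g) = 7,070 × [1 − ((1+0.0028)/(1+r))^80] / (r − 0.0028) = $322,931.27.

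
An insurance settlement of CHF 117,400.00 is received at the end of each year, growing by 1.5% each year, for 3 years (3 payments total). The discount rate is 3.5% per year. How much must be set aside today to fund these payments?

Periodic rate r = 0.035 per year.
Growing ordinary annuity: PV = PMT₁ × [1 − ((1+g)/(1+r))^n] / (r − g) = 117,400 × [1 − ((1+0.015)/(1+r))^3] / (r − 0.015) = CHF 333,756.56.

CHF 333,756.56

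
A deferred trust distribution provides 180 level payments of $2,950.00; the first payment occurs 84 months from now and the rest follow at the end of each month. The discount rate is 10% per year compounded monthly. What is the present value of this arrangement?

Ordinary annuity of 180 payments, first payment at period 84.
Periodic rate r = 0.1/12 per month; n is counted in months.
The ordinary-annuity PV formula values the stream one period before the first payment (period 83); discount that back 83 periods:
PV₀ = 2,950 × [1 − (1+r)^−180] / r × (1+r)^−83 = $137,857.63

$137,857.63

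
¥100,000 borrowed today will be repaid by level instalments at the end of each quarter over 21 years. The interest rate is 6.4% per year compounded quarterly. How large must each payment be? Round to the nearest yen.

Level ordinary annuity; solve PV = PMT × [(1 − (1+r)^−n)/r] for PMT.
Periodic rate r = 0.064/4 per quarter; n is counted in quarters.
With n = 84: PMT = 100,000 / ([(1 − (1+r)^−n)/r]) = ¥2,173

¥2,173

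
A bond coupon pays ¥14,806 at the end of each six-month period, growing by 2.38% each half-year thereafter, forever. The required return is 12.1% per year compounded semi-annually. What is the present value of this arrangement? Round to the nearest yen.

¥403,433

Periodic rate r = 0.121/2 per half-year.
Growing perpetuity (Gordon): PV = PMT₁ / (r − g) = 14,806 / (r − 0.0238) = ¥403,433.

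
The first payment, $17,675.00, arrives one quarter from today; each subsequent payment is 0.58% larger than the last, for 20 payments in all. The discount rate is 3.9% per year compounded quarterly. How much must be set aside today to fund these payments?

$337,376.85

Periodic rate r = 0.039/4 per quarter; n is counted in quarters.
Growing ordinary annuity: PV = PMT₁ × [1 − ((1+g)/(1+r))^n] / (r − g) = 17,675 × [1 − ((1+0.0058)/(1+r))^20] / (r − 0.0058) = $337,376.85.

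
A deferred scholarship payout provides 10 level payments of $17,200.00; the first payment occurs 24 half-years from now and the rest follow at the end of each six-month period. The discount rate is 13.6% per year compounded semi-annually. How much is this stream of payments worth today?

$26,851.79

Ordinary annuity of 10 payments, first payment at period 24.
Periodic rate r = 0.136/2 per half-year; n is counted in half-years.
The ordinary-annuity PV formula values the stream one period before the first payment (period 23); discount that back 23 periods:
PV₀ = 17,200 × [1 − (1+r)^−10] / r × (1+r)^−23 = $26,851.79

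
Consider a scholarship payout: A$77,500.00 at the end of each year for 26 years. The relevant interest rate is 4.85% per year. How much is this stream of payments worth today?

A$1,131,514.39

This is an ordinary annuity: 26 payments of A$77,500.00 at the end of each year.
Periodic rate r = 0.0485 per year.
PV = PMT × [(1 − (1+r)^−n)/r] = 77,500 × [1 − (1+r)^−26] / r = A$1,131,514.39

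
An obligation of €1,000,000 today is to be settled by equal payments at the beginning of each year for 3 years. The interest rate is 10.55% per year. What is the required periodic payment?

Level annuity due; solve PV = PMT × [(1 − (1+r)^−n)/r] × (1+r) for PMT.
Periodic rate r = 0.1055 per year.
With n = 3: PMT = 1,000,000 / ([(1 − (1+r)^−n)/r] × (1+r)) = €367,267.44

€367,267.44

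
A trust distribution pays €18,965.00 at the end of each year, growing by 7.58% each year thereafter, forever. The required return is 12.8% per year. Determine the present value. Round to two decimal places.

Periodic rate r = 0.128 per year.
Growing perpetuity (Gordon): PV = PMT₁ / (r − g) = 18,965 / (r − 0.0758) = €363,314.18.

€363,314.18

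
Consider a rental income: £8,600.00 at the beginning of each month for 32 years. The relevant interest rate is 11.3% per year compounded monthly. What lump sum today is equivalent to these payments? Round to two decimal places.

This is an annuity due: 384 payments of £8,600.00 at the beginning of each month.
Periodic rate r = 0.113/12 per month; n is counted in months.
PV = PMT × [(1 − (1+r)^−n)/r] × (1+r) = 8,600 × [1 − (1+r)^−384] / r × (1+r) = £896,662.13

£896,662.13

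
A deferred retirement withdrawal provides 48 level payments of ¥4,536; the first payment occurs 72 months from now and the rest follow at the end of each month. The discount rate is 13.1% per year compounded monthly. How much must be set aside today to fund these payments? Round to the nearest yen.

¥78,073

Ordinary annuity of 48 payments, first payment at period 72.
Periodic rate r = 0.131/12 per month; n is counted in months.
The ordinary-annuity PV formula values the stream one period before the first payment (period 71); discount that back 71 periods:
PV₀ = 4,536 × [1 − (1+r)^−48] / r × (1+r)^−71 = ¥78,073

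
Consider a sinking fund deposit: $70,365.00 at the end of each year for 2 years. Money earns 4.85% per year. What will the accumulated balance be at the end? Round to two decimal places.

This is an ordinary annuity: 2 deposits of $70,365.00 at the end of each year.
Periodic rate r = 0.0485 per year.
FV = PMT × [((1+r)^n − 1)/r] = 70,365 × [(1+r)^2 − 1] / r = $144,142.70

$144,142.70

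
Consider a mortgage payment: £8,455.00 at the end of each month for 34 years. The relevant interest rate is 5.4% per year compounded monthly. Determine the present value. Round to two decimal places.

This is an ordinary annuity: 408 payments of £8,455.00 at the end of each month.
Periodic rate r = 0.054/12 per month; n is counted in months.
PV = PMT × [(1 − (1+r)^−n)/r] = 8,455 × [1 − (1+r)^−408] / r = £1,578,056.12

£1,578,056.12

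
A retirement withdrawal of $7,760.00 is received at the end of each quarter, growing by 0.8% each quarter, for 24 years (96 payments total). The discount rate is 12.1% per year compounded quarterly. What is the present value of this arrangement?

Periodic rate r = 0.121/4 per quarter; n is counted in quarters.
Growing ordinary annuity: PV = PMT₁ × [1 − ((1+g)/(1+r))^n] / (r − g) = 7,760 × [1 − ((1+0.008)/(1+r))^96] / (r − 0.008) = $305,884.42.

$305,884.42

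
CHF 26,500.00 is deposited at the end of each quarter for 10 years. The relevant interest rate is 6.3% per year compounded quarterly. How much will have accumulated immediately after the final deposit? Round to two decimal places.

CHF 1,461,141.94

This is an ordinary annuity: 40 deposits of CHF 26,500.00 at the end of each quarter.
Periodic rate r = 0.063/4 per quarter; n is counted in quarters.
FV = PMT × [((1+r)^n − 1)/r] = 26,500 × [(1+r)^40 − 1] / r = CHF 1,461,141.94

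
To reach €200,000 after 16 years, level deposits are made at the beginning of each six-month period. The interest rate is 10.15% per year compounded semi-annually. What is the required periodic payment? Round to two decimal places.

€2,492.80

Level annuity due; solve FV = PMT × [((1+r)^n − 1)/r] × (1+r) for PMT.
Periodic rate r = 0.1015/2 per half-year; n is counted in half-years.
With n = 32: PMT = 200,000 / ([((1+r)^n − 1)/r] × (1+r)) = €2,492.80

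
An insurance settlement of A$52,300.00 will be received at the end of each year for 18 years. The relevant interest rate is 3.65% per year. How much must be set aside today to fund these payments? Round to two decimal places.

A$681,320.78

This is an ordinary annuity: 18 payments of A$52,300.00 at the end of each year.
Periodic rate r = 0.0365 per year.
PV = PMT × [(1 − (1+r)^−n)/r] = 52,300 × [1 − (1+r)^−18] / r = A$681,320.78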